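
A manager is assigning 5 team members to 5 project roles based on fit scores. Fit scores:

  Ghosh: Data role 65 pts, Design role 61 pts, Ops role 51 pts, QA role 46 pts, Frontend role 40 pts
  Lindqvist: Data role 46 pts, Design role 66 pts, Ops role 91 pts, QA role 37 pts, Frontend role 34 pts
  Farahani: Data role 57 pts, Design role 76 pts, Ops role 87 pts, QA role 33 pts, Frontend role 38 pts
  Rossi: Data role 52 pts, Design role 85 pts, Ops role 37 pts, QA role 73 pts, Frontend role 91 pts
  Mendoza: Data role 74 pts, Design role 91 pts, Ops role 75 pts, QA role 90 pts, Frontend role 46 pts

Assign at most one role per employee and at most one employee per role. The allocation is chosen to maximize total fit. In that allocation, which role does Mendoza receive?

Optimal: Ghosh→Data role (65 pts), Lindqvist→Ops role (91 pts), Farahani→Design role (76 pts), Rossi→Frontend role (91 pts), Mendoza→QA role (90 pts) — total 65+91+76+91+90 = 413 pts.
Next-best assignment: Ghosh→Data role, Lindqvist→Design role, Farahani→Ops role, Rossi→Frontend role, Mendoza→QA role = 399 pts.
Checked against all permutations: 413 pts is optimal.
Mendoza's own top role is Design role (91 pts), but forcing Mendoza→Design role and reassigning the rest optimally gives only 376 pts — worse by 37.

Mendoza receives QA role.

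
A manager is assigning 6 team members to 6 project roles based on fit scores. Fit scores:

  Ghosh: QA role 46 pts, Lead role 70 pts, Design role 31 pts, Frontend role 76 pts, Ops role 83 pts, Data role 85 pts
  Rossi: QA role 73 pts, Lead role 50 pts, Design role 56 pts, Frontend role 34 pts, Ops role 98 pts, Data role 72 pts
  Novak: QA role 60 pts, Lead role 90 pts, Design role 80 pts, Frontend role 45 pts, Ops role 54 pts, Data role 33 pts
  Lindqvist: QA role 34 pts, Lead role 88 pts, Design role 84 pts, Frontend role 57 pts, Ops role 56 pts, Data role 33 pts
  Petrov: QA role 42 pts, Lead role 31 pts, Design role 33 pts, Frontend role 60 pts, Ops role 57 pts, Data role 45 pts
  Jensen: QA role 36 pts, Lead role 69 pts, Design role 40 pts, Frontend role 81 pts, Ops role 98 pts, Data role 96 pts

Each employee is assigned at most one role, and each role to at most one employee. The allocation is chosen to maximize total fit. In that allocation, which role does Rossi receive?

Rossi receives QA role.

This is a one-to-one assignment (maximum-weight bipartite matching).
Optimal: Ghosh→Data role (85 pts), Rossi→QA role (73 pts), Novak→Lead role (90 pts), Lindqvist→Design role (84 pts), Petrov→Frontend role (60 pts), Jensen→Ops role (98 pts) — total 85+73+90+84+60+98 = 490 pts.
Row-greedy (each employee in turn takes its best remaining role) gives 453 pts, worse by 37.
Rossi's own top role is Ops role (98 pts), but forcing Rossi→Ops role and reassigning the rest optimally gives only 486 pts — worse by 4.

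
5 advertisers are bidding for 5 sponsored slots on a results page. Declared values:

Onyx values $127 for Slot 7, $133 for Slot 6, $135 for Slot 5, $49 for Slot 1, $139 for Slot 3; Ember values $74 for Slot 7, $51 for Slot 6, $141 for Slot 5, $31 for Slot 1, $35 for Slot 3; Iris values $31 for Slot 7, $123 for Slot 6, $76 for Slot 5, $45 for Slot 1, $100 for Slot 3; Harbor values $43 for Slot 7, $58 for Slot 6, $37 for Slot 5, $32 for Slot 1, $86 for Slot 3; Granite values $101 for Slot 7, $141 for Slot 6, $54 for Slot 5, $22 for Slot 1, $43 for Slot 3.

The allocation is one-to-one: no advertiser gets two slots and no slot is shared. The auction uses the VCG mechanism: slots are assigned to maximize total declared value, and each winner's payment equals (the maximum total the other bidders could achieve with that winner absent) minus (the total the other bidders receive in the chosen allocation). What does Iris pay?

Efficient allocation: Onyx→Slot 7 ($127), Ember→Slot 5 ($141), Iris→Slot 3 ($100), Harbor→Slot 1 ($32), Granite→Slot 6 ($141); total welfare W = $541.
Iris receives Slot 3 at value $100, so the others get W − 100 = $441.
Without Iris: best allocation of the remaining 4 bidders over all 5 slots is Onyx→Slot 7 ($127), Ember→Slot 5 ($141), Harbor→Slot 3 ($86), Granite→Slot 6 ($141), total $495.
VCG payment = (others' best without Iris) − (others' welfare with Iris) = 495 − 441 = $54.

Iris pays $54.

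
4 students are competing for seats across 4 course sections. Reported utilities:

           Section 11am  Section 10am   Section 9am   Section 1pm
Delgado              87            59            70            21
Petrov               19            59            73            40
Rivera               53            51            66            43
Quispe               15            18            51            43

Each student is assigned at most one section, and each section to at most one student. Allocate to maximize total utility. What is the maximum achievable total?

Optimal: Delgado→Section 11am (87 points), Petrov→Section 10am (59 points), Rivera→Section 9am (66 points), Quispe→Section 1pm (43 points) — total 87+59+66+43 = 255 points.
Max-entry greedy (repeatedly take the single best remaining cell) gives 254 points, worse by 1.
Next-best assignment: Delgado→Section 11am, Petrov→Section 9am, Rivera→Section 10am, Quispe→Section 1pm = 254 points.

Max total: 255 points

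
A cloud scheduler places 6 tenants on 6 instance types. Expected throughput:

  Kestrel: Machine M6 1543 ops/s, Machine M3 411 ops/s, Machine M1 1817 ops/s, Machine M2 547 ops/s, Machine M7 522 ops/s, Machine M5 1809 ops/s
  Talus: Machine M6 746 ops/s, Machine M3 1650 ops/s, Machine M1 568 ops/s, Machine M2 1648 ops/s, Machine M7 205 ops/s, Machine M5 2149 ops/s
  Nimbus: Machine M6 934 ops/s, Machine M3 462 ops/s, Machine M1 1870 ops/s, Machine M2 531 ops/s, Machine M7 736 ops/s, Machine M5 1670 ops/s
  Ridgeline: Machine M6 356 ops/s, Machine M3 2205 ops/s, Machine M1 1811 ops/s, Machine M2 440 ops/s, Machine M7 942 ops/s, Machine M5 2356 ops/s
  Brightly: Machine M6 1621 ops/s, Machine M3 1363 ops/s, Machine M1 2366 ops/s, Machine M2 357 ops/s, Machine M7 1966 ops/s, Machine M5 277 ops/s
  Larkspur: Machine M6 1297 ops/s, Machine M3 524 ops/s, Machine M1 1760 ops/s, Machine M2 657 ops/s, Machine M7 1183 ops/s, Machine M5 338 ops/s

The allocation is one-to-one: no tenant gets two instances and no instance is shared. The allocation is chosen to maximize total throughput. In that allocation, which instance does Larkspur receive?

Larkspur receives Machine M6.

Optimal: Kestrel→Machine M5 (1809 ops/s), Talus→Machine M2 (1648 ops/s), Nimbus→Machine M1 (1870 ops/s), Ridgeline→Machine M3 (2205 ops/s), Brightly→Machine M7 (1966 ops/s), Larkspur→Machine M6 (1297 ops/s) — total 1809+1648+1870+2205+1966+1297 = 10795 ops/s.
Max-entry greedy (repeatedly take the single best remaining cell) gives 9629 ops/s, worse by 1166.
Next-best assignment: Kestrel→Machine M6, Talus→Machine M2, Nimbus→Machine M5, Ridgeline→Machine M3, Brightly→Machine M7, Larkspur→Machine M1 = 10792 ops/s.
Larkspur's own top instance is Machine M1 (1760 ops/s), but forcing Larkspur→Machine M1 and reassigning the rest optimally gives only 10792 ops/s — worse by 3.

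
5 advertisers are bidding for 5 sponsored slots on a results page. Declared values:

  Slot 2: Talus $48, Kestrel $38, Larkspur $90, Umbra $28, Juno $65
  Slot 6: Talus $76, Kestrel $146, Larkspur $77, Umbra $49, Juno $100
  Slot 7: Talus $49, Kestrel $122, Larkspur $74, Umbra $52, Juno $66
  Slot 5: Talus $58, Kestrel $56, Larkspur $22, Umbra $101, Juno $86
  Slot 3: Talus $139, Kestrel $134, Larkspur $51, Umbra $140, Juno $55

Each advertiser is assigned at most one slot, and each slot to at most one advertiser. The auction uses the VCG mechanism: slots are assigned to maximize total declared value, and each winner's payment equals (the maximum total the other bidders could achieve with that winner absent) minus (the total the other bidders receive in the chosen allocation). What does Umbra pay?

Umbra pays $10.

Efficient allocation: Talus→Slot 3 ($139), Kestrel→Slot 7 ($122), Larkspur→Slot 2 ($90), Umbra→Slot 5 ($101), Juno→Slot 6 ($100); total welfare W = $552.
Umbra receives Slot 5 at value $101, so the others get W − 101 = $451.
Without Umbra: best allocation of the remaining 4 bidders over all 5 slots is Talus→Slot 3 ($139), Kestrel→Slot 6 ($146), Larkspur→Slot 2 ($90), Juno→Slot 5 ($86), total $461.
VCG payment = (others' best without Umbra) − (others' welfare with Umbra) = 461 − 451 = $10.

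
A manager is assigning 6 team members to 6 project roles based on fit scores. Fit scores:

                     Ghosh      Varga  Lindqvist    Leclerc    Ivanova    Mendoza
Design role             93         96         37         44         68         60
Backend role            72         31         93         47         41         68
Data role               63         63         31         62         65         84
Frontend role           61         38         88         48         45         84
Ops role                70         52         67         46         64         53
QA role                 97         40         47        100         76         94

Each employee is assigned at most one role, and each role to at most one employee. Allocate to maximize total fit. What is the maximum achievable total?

Max total: 508 pts

Optimal: Ghosh→Ops role (70 pts), Varga→Design role (96 pts), Lindqvist→Backend role (93 pts), Leclerc→QA role (100 pts), Ivanova→Data role (65 pts), Mendoza→Frontend role (84 pts) — total 70+96+93+100+65+84 = 508 pts.
Max-entry greedy (repeatedly take the single best remaining cell) gives 488 pts, worse by 20.
Checked against all permutations: 508 pts is optimal.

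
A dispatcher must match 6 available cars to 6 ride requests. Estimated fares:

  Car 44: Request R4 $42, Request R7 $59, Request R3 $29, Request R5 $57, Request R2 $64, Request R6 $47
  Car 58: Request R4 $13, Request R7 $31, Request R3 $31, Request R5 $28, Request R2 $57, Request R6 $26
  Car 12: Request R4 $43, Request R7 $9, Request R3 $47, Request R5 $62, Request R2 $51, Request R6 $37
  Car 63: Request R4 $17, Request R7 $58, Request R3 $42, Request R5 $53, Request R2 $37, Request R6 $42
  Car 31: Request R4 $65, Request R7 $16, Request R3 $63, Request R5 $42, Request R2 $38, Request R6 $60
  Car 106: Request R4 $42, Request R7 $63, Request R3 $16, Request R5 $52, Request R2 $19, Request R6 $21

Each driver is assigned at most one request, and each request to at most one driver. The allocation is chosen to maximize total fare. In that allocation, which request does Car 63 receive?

Car 63 receives Request R3.

Optimal: Car 44→Request R6 ($47), Car 58→Request R2 ($57), Car 12→Request R5 ($62), Car 63→Request R3 ($42), Car 31→Request R4 ($65), Car 106→Request R7 ($63) — total 47+57+62+42+65+63 = $336.
Row-greedy (each driver in turn takes its best remaining request) gives $285, worse by 51.
Next-best assignment: Car 44→Request R6, Car 58→Request R2, Car 12→Request R3, Car 63→Request R5, Car 31→Request R4, Car 106→Request R7 = $332.
Car 63's own top request is Request R7 ($58), but forcing Car 63→Request R7 and reassigning the rest optimally gives only $329 — worse by 7.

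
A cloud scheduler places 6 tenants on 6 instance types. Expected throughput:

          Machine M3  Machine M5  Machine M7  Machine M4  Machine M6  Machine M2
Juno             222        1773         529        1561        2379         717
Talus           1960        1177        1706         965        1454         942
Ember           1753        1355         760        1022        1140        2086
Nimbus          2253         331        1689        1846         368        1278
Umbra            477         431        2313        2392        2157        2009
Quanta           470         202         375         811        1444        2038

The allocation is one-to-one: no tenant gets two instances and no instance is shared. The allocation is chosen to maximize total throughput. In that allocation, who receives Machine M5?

Ember receives Machine M5.

Treat this as an assignment problem: match each tenant to one instance.
Optimal: Juno→Machine M6 (2379 ops/s), Talus→Machine M7 (1706 ops/s), Ember→Machine M5 (1355 ops/s), Nimbus→Machine M3 (2253 ops/s), Umbra→Machine M4 (2392 ops/s), Quanta→Machine M2 (2038 ops/s) — total 2379+1706+1355+2253+2392+2038 = 12123 ops/s.
Row-greedy (each tenant in turn takes its best remaining instance) gives 10786 ops/s, worse by 1337.
Ember's own top instance is Machine M2 (2086 ops/s), but forcing Ember→Machine M2 and reassigning the rest optimally gives only 11654 ops/s — worse by 469.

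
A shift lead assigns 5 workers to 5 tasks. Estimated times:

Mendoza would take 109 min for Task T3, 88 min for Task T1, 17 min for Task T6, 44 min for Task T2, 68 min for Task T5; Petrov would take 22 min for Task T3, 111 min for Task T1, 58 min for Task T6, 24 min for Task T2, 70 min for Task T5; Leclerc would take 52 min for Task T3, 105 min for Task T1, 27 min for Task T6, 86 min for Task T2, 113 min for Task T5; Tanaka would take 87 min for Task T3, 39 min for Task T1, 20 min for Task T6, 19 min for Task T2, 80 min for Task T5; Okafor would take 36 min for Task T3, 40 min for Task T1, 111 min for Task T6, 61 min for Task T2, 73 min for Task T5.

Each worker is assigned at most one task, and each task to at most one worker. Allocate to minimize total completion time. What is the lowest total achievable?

Optimal: Mendoza→Task T5 (68 min), Petrov→Task T3 (22 min), Leclerc→Task T6 (27 min), Tanaka→Task T2 (19 min), Okafor→Task T1 (40 min) — total 68+22+27+19+40 = 176 min.
Row-greedy (each worker in turn takes its cheapest remaining task) gives 237 min, worse by 61.
Next-best assignment: Mendoza→Task T5, Petrov→Task T2, Leclerc→Task T6, Tanaka→Task T1, Okafor→Task T3 = 194 min.
Swapping Leclerc↔Tanaka (Leclerc→Task T2 86 min, Tanaka→Task T6 20 min) adds 60.

Min total: 176 min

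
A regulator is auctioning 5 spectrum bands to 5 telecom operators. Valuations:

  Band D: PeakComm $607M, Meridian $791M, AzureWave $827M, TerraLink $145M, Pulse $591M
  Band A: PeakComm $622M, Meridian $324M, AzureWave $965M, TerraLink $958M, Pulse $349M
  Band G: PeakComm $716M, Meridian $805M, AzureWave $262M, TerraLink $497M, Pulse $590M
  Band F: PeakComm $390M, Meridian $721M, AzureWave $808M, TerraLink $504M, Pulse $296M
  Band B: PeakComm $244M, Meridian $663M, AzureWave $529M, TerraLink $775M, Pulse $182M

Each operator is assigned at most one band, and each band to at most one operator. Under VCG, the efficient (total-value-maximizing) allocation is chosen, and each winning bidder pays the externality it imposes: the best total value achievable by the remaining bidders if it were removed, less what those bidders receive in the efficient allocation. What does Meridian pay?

Efficient allocation: PeakComm→Band G ($716M), Meridian→Band F ($721M), AzureWave→Band A ($965M), TerraLink→Band B ($775M), Pulse→Band D ($591M); total welfare W = $3768M.
Meridian receives Band F at value $721M, so the others get W − 721 = $3047M.
Without Meridian: best allocation of the remaining 4 bidders over all 5 bands is PeakComm→Band G ($716M), AzureWave→Band F ($808M), TerraLink→Band A ($958M), Pulse→Band D ($591M), total $3073M.
VCG payment = (others' best without Meridian) − (others' welfare with Meridian) = 3073 − 3047 = $26M.

Meridian pays $26M.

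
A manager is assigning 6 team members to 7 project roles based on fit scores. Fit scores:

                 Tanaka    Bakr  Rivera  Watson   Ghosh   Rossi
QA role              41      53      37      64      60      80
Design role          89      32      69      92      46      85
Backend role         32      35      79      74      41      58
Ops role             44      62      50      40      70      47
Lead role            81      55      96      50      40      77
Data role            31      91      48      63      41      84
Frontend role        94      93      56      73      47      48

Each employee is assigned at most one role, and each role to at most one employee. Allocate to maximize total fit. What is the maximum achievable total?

Max total: 523 pts

This is the linear assignment problem.
Optimal: Tanaka→Frontend role (94 pts), Bakr→Data role (91 pts), Rivera→Lead role (96 pts), Watson→Design role (92 pts), Ghosh→Ops role (70 pts), Rossi→QA role (80 pts) — total 94+91+96+92+70+80 = 523 pts.
Column-greedy (each role in turn goes to its best remaining employee) gives 493 pts, worse by 30.
Next-best assignment: Tanaka→Frontend role, Bakr→Data role, Rivera→Lead role, Watson→Backend role, Ghosh→Ops role, Rossi→Design role = 510 pts.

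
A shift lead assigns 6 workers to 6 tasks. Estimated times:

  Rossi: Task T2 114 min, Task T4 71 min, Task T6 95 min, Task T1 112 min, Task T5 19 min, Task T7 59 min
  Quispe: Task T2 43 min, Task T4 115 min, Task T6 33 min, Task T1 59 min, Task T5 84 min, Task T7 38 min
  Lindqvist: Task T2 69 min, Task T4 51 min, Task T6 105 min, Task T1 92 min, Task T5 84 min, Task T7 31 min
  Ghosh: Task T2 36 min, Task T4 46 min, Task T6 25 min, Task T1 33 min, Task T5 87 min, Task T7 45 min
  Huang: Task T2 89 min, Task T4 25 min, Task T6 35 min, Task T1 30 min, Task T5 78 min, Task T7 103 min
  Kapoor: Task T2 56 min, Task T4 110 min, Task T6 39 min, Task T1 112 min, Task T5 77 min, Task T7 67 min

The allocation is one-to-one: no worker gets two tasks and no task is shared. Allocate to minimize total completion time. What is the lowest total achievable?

This is the linear assignment problem.
Optimal: Rossi→Task T5 (19 min), Quispe→Task T2 (43 min), Lindqvist→Task T7 (31 min), Ghosh→Task T1 (33 min), Huang→Task T4 (25 min), Kapoor→Task T6 (39 min) — total 19+43+31+33+25+39 = 190 min.
Min-entry greedy (repeatedly take the single cheapest remaining cell) gives 255 min, worse by 65.
Swapping Quispe↔Huang (Quispe→Task T4 115 min, Huang→Task T2 89 min) adds 136.
Checked against all permutations: 190 min is optimal.

Min total: 190 min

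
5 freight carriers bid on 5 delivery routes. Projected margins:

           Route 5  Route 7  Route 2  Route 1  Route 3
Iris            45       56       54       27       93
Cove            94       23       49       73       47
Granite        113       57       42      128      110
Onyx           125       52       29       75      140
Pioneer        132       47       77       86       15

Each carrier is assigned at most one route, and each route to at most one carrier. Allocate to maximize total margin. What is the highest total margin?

Max total: $505k

Optimal: Iris→Route 7 ($56k), Cove→Route 2 ($49k), Granite→Route 1 ($128k), Onyx→Route 3 ($140k), Pioneer→Route 5 ($132k) — total 56+49+128+140+132 = $505k.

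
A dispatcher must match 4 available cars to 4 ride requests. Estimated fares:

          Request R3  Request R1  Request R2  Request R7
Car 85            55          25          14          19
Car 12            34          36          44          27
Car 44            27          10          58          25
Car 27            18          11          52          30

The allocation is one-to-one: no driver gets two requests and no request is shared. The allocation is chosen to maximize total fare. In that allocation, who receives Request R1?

Car 12 receives Request R1.

Optimal: Car 85→Request R3 ($55), Car 12→Request R1 ($36), Car 44→Request R2 ($58), Car 27→Request R7 ($30) — total 55+36+58+30 = $179.
Row-greedy (each driver in turn takes its best remaining request) gives $135, worse by 44.
Next-best assignment: Car 85→Request R3, Car 12→Request R1, Car 44→Request R7, Car 27→Request R2 = $168.
Every other assignment is strictly worse.
Car 12's own top request is Request R2 ($44), but forcing Car 12→Request R2 and reassigning the rest optimally gives only $139 — worse by 40.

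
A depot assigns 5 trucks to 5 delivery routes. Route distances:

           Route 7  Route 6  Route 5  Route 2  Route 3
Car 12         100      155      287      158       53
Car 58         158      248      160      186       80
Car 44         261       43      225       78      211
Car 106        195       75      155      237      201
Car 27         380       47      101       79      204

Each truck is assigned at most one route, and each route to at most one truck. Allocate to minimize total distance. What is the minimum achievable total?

Treat this as an assignment problem: match each truck to one route.
Optimal: Car 12→Route 7 (100 km), Car 58→Route 3 (80 km), Car 44→Route 2 (78 km), Car 106→Route 6 (75 km), Car 27→Route 5 (101 km) — total 100+80+78+75+101 = 434 km.
Column-greedy (each route in turn goes to its cheapest remaining truck) gives 631 km, worse by 197.

Minimum total: 434 km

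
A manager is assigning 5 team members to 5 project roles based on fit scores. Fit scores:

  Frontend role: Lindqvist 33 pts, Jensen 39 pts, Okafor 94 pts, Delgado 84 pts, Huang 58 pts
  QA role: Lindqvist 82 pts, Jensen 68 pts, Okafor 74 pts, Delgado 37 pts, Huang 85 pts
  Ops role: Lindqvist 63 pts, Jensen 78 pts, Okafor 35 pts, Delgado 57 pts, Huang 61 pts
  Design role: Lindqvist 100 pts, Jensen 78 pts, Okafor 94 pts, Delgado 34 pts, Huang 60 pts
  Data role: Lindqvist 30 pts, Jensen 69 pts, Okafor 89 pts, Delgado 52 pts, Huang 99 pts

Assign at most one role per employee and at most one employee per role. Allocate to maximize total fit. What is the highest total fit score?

This is the linear assignment problem.
Optimal: Lindqvist→QA role (82 pts), Jensen→Ops role (78 pts), Okafor→Design role (94 pts), Delgado→Frontend role (84 pts), Huang→Data role (99 pts) — total 82+78+94+84+99 = 437 pts.
Column-greedy (each role in turn goes to its best remaining employee) gives 409 pts, worse by 28.
Every other assignment is strictly worse.

Maximum total: 437 pts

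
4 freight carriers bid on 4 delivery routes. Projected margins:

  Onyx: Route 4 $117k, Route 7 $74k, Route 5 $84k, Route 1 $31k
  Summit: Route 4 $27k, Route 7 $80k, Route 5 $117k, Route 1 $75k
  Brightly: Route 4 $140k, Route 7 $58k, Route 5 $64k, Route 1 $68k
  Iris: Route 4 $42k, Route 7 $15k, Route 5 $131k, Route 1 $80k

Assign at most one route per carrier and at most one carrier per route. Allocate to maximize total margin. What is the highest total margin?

Max total: $420k

This is the linear assignment problem.
Optimal: Onyx→Route 7 ($74k), Summit→Route 1 ($75k), Brightly→Route 4 ($140k), Iris→Route 5 ($131k) — total 74+75+140+131 = $420k.
Column-greedy (each route in turn goes to its best remaining carrier) gives $382k, worse by 38.
Next-best assignment: Onyx→Route 7, Summit→Route 5, Brightly→Route 4, Iris→Route 1 = $411k.
No other one-to-one assignment exceeds $420k.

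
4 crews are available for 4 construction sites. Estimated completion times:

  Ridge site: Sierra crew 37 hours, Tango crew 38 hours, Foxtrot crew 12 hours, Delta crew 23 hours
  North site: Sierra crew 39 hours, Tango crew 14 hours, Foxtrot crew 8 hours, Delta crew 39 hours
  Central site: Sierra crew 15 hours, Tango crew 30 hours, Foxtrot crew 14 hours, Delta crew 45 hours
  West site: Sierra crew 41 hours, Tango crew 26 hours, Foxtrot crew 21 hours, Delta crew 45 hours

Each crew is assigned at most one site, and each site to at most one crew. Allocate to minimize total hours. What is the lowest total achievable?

Min total: 72 hours

Optimal: Sierra crew→Central site (15 hours), Tango crew→West site (26 hours), Foxtrot crew→North site (8 hours), Delta crew→Ridge site (23 hours) — total 15+26+8+23 = 72 hours.
Row-greedy (each crew in turn takes its cheapest remaining site) gives 86 hours, worse by 14.
Next-best assignment: Sierra crew→Central site, Tango crew→North site, Foxtrot crew→West site, Delta crew→Ridge site = 73 hours.
Swapping Tango crew↔Sierra crew (Tango crew→Central site 30 hours, Sierra crew→West site 41 hours) adds 30.
No other one-to-one assignment undercuts 72 hours.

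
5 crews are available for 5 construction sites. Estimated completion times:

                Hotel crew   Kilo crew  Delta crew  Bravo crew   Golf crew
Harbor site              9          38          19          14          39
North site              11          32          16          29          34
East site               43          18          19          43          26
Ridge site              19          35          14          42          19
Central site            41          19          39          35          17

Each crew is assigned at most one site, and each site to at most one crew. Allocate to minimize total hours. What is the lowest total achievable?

Minimum total: 74 hours

This is the linear assignment problem.
Optimal: Hotel crew→North site (11 hours), Kilo crew→East site (18 hours), Delta crew→Ridge site (14 hours), Bravo crew→Harbor site (14 hours), Golf crew→Central site (17 hours) — total 11+18+14+14+17 = 74 hours.
Next-best assignment: Hotel crew→North site, Kilo crew→Central site, Delta crew→East site, Bravo crew→Harbor site, Golf crew→Ridge site = 82 hours.
Swapping Hotel crew↔Delta crew (Hotel crew→Ridge site 19 hours, Delta crew→North site 16 hours) adds 10.
Every other assignment is strictly worse.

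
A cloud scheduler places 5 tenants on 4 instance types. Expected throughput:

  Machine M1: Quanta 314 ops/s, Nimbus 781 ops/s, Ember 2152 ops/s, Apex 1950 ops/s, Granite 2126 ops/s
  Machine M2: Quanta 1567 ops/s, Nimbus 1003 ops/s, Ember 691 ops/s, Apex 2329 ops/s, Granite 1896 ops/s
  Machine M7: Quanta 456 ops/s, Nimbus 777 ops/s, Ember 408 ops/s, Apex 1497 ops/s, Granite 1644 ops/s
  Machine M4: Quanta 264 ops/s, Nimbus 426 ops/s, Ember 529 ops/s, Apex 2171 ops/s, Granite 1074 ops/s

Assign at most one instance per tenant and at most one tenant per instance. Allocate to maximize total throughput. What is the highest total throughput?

Optimal: Ember→Machine M1 (2152 ops/s), Quanta→Machine M2 (1567 ops/s), Granite→Machine M7 (1644 ops/s), Apex→Machine M4 (2171 ops/s) — total 2152+1567+1644+2171 = 7534 ops/s.
Max-entry greedy (repeatedly take the single best remaining cell) gives 6551 ops/s, worse by 983.
Next-best assignment: Ember→Machine M1, Granite→Machine M2, Nimbus→Machine M7, Apex→Machine M4 = 6996 ops/s.

Max total: 7534 ops/s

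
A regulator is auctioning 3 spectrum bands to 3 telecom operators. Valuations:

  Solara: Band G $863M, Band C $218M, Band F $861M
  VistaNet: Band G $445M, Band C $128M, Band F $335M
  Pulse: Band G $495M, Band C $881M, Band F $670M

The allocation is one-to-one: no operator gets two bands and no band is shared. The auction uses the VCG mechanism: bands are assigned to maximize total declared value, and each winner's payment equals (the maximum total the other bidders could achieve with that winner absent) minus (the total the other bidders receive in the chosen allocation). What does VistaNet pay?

Efficient allocation: Solara→Band F ($861M), VistaNet→Band G ($445M), Pulse→Band C ($881M); total welfare W = $2187M.
VistaNet receives Band G at value $445M, so the others get W − 445 = $1742M.
Without VistaNet: best allocation of the remaining 2 bidders over all 3 bands is Solara→Band G ($863M), Pulse→Band C ($881M), total $1744M.
VCG payment = (others' best without VistaNet) − (others' welfare with VistaNet) = 1744 − 1742 = $2M.

VistaNet pays $2M.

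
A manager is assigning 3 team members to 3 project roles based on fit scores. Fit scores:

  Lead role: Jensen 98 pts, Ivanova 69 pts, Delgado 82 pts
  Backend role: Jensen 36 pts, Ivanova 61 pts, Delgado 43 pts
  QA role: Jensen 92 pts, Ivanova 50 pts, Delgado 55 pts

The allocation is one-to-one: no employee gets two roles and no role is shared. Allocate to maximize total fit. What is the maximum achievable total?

Maximum total: 235 pts

Optimal: Jensen→QA role (92 pts), Ivanova→Backend role (61 pts), Delgado→Lead role (82 pts) — total 92+61+82 = 235 pts.
Swapping Ivanova↔Jensen (Ivanova→QA role 50 pts, Jensen→Backend role 36 pts) loses 67.
Checked against all permutations: 235 pts is optimal.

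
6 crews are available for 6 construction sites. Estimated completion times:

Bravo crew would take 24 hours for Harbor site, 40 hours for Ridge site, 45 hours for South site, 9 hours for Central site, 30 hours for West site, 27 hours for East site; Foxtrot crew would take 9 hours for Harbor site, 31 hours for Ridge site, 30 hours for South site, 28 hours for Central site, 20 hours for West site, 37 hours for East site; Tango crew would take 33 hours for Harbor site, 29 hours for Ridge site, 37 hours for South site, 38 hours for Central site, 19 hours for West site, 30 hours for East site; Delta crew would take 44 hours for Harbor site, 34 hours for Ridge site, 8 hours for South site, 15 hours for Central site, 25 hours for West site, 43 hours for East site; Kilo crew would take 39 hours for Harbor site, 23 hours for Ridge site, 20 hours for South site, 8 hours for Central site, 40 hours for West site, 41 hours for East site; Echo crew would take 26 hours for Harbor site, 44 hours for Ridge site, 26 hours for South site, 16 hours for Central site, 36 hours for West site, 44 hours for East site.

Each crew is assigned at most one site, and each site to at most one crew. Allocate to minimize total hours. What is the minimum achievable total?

Min total: 102 hours

Optimal: Bravo crew→East site (27 hours), Foxtrot crew→Harbor site (9 hours), Tango crew→West site (19 hours), Delta crew→South site (8 hours), Kilo crew→Ridge site (23 hours), Echo crew→Central site (16 hours) — total 27+9+19+8+23+16 = 102 hours.
Min-entry greedy (repeatedly take the single cheapest remaining cell) gives 115 hours, worse by 13.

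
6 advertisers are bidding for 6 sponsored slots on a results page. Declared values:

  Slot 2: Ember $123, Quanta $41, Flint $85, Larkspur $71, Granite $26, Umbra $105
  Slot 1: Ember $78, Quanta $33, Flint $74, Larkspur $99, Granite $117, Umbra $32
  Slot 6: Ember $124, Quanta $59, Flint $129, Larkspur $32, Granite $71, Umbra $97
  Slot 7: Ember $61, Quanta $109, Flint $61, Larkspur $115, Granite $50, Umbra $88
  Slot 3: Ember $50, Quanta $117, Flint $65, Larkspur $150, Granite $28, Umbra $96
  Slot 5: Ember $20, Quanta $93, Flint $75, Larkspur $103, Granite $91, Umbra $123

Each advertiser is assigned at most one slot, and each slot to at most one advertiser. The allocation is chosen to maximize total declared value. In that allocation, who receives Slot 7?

Quanta receives Slot 7.

Optimal: Ember→Slot 2 ($123), Quanta→Slot 7 ($109), Flint→Slot 6 ($129), Larkspur→Slot 3 ($150), Granite→Slot 1 ($117), Umbra→Slot 5 ($123) — total 123+109+129+150+117+123 = $751.
Row-greedy (each advertiser in turn takes its best remaining slot) gives $681, worse by 70.
Next-best assignment: Ember→Slot 2, Quanta→Slot 3, Flint→Slot 6, Larkspur→Slot 7, Granite→Slot 1, Umbra→Slot 5 = $724.
Swapping Ember↔Umbra (Ember→Slot 5 $20, Umbra→Slot 2 $105) loses 121.
Checked against all permutations: $751 is optimal.
Quanta's own top slot is Slot 3 ($117), but forcing Quanta→Slot 3 and reassigning the rest optimally gives only $724 — worse by 27.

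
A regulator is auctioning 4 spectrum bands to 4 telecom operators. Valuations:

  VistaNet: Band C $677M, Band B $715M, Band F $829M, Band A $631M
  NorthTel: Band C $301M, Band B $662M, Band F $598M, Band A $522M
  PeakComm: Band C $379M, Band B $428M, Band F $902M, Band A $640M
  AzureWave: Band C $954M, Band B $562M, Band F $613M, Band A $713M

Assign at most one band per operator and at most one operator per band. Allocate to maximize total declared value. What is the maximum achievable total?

Max total: $3149M

This is a one-to-one assignment (maximum-weight bipartite matching).
Optimal: VistaNet→Band A ($631M), NorthTel→Band B ($662M), PeakComm→Band F ($902M), AzureWave→Band C ($954M) — total 631+662+902+954 = $3149M.
Swapping PeakComm↔AzureWave (PeakComm→Band C $379M, AzureWave→Band F $613M) loses 864.
No other one-to-one assignment exceeds $3149M.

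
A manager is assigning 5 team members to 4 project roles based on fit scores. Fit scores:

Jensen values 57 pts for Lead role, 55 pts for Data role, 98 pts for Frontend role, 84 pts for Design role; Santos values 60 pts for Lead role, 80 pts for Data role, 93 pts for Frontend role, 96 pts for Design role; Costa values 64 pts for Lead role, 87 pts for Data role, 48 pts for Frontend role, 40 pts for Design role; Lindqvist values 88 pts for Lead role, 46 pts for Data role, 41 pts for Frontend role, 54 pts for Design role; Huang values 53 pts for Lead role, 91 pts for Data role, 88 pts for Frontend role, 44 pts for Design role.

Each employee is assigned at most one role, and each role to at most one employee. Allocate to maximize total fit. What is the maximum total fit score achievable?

Max total: 373 pts

This is the linear assignment problem.
Optimal: Lindqvist→Lead role (88 pts), Huang→Data role (91 pts), Jensen→Frontend role (98 pts), Santos→Design role (96 pts) — total 88+91+98+96 = 373 pts.
Row-greedy (each employee in turn takes its best remaining role) gives 369 pts, worse by 4.
Next-best assignment: Lindqvist→Lead role, Costa→Data role, Jensen→Frontend role, Santos→Design role = 369 pts.
Swapping Lindqvist↔Jensen (Lindqvist→Frontend role 41 pts, Jensen→Lead role 57 pts) loses 88.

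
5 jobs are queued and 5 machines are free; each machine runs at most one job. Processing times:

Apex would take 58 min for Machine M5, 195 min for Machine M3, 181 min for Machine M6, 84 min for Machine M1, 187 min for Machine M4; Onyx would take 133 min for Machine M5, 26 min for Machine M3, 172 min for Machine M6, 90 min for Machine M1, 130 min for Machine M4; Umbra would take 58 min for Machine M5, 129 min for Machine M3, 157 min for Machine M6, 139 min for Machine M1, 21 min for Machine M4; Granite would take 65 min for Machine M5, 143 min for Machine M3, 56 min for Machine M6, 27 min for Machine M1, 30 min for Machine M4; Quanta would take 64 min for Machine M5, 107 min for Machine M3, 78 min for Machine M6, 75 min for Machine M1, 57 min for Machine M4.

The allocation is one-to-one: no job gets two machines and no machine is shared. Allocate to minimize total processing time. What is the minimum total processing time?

This is the linear assignment problem.
Optimal: Apex→Machine M5 (58 min), Onyx→Machine M3 (26 min), Umbra→Machine M4 (21 min), Granite→Machine M1 (27 min), Quanta→Machine M6 (78 min) — total 58+26+21+27+78 = 210 min.
Column-greedy (each machine in turn goes to its cheapest remaining job) gives 236 min, worse by 26.
Next-best assignment: Apex→Machine M5, Onyx→Machine M3, Umbra→Machine M4, Granite→Machine M6, Quanta→Machine M1 = 236 min.
No other one-to-one assignment undercuts 210 min.

Min total: 210 min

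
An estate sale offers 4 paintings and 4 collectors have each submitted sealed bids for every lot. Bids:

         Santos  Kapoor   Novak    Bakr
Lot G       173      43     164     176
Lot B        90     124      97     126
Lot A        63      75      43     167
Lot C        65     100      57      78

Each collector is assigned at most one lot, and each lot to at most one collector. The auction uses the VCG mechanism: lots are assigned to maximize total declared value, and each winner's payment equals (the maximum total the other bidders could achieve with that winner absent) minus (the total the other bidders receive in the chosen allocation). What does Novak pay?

Efficient allocation: Santos→Lot G ($173), Kapoor→Lot C ($100), Novak→Lot B ($97), Bakr→Lot A ($167); total welfare W = $537.
Novak receives Lot B at value $97, so the others get W − 97 = $440.
Without Novak: best allocation of the remaining 3 bidders over all 4 lots is Santos→Lot G ($173), Kapoor→Lot B ($124), Bakr→Lot A ($167), total $464.
VCG payment = (others' best without Novak) − (others' welfare with Novak) = 464 − 440 = $24.

Novak pays $24.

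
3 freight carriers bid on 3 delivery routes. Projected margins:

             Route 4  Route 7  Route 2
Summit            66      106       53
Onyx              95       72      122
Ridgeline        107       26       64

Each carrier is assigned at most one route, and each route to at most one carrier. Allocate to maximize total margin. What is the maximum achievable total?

This is a one-to-one assignment (maximum-weight bipartite matching).
Optimal: Summit→Route 7 ($106k), Onyx→Route 2 ($122k), Ridgeline→Route 4 ($107k) — total 106+122+107 = $335k.
Next-best assignment: Summit→Route 7, Onyx→Route 4, Ridgeline→Route 2 = $265k.
No other one-to-one assignment exceeds $335k.

Maximum total: $335k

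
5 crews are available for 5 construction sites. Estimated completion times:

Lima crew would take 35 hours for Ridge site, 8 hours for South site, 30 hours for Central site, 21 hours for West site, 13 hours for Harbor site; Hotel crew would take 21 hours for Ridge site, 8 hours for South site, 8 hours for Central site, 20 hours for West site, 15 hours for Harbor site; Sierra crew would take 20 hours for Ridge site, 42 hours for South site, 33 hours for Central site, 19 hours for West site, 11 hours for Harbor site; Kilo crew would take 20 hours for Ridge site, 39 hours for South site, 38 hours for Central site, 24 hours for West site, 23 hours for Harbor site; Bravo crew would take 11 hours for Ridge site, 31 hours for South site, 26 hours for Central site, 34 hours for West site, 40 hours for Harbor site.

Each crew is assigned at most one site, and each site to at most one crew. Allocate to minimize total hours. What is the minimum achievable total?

Min total: 62 hours

This is the linear assignment problem.
Optimal: Lima crew→South site (8 hours), Hotel crew→Central site (8 hours), Sierra crew→Harbor site (11 hours), Kilo crew→West site (24 hours), Bravo crew→Ridge site (11 hours) — total 8+8+11+24+11 = 62 hours.
Swapping Hotel crew↔Kilo crew (Hotel crew→West site 20 hours, Kilo crew→Central site 38 hours) adds 26.
No other one-to-one assignment undercuts 62 hours.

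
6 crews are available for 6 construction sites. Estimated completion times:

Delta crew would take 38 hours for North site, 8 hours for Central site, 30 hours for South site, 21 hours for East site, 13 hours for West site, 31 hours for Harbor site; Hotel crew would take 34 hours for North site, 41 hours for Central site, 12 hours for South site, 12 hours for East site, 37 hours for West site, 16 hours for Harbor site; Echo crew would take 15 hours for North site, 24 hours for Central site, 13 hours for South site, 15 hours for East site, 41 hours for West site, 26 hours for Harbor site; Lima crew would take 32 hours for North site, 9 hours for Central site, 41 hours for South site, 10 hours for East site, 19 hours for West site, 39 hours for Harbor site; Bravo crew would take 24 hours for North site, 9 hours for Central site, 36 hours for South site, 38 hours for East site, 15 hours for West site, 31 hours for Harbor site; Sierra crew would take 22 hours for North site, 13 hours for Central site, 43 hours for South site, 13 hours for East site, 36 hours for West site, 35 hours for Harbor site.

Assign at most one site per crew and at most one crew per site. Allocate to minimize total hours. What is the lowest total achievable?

Min total: 83 hours

Treat this as an assignment problem: match each crew to one site.
Optimal: Delta crew→West site (13 hours), Hotel crew→Harbor site (16 hours), Echo crew→South site (13 hours), Lima crew→East site (10 hours), Bravo crew→Central site (9 hours), Sierra crew→North site (22 hours) — total 13+16+13+10+9+22 = 83 hours.
Next-best assignment: Delta crew→Central site, Hotel crew→Harbor site, Echo crew→South site, Lima crew→East site, Bravo crew→West site, Sierra crew→North site = 84 hours.
Every other assignment is strictly worse.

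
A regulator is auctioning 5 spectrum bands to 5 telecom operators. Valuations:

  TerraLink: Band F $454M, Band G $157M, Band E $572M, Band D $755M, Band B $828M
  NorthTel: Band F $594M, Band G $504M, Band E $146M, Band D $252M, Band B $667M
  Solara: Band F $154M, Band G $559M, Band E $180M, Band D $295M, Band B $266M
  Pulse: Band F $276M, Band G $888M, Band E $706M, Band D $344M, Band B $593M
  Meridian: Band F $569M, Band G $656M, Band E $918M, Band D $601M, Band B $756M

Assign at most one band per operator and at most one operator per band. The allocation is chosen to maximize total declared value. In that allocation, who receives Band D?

Solara receives Band D.

Optimal: TerraLink→Band B ($828M), NorthTel→Band F ($594M), Solara→Band D ($295M), Pulse→Band G ($888M), Meridian→Band E ($918M) — total 828+594+295+888+918 = $3523M.
Row-greedy (each operator in turn takes its best remaining band) gives $3288M, worse by 235.
Next-best assignment: TerraLink→Band D, NorthTel→Band F, Solara→Band B, Pulse→Band G, Meridian→Band E = $3421M.
Solara's own top band is Band G ($559M), but forcing Solara→Band G and reassigning the rest optimally gives only $3419M — worse by 104.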